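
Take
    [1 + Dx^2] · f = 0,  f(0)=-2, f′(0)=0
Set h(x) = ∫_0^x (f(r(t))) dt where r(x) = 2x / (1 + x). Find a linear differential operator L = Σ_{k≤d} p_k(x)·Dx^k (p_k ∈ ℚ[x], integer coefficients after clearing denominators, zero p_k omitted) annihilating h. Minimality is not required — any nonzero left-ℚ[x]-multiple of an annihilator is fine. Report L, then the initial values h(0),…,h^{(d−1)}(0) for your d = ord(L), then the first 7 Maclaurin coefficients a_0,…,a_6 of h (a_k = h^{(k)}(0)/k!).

f: a_k = -2, 0, 1, 0, -1/12, 0, 1/360, …
f∘r: x↦r, Dx↦Dx/r' in L_f ⇒ L₀.
h=∫₀ˣh₀: take L = L₀·Dx.
L = 4·Dx + (2 + 6·x + 6·x^2 + 2·x^3)·Dx^2 + (1 + 4·x + 6·x^2 + 4·x^3 + x^4)·Dx^3  (order 3).
h: a_k = 0, -2, 0, 4/3, -2, 32/15, -16/9, …
ICs: h(0) = 0, h′(0) = -2, h′′(0) = 0.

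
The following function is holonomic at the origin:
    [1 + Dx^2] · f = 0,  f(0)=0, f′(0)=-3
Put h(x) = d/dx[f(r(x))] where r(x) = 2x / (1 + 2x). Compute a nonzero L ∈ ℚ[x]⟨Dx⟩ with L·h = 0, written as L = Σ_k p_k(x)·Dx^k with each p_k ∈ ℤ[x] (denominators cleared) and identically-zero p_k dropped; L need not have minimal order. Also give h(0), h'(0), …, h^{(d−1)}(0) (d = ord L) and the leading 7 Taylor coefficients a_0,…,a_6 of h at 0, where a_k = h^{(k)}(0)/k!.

L = (28 + 96·x + 96·x^2) + (12 + 72·x + 144·x^2 + 96·x^3)·Dx + (1 + 8·x + 24·x^2 + 32·x^3 + 16·x^4)·Dx^2  (order 2).
h: a_k = -6, 24, -60, 96, -4, -720, 55448/15, …
ICs: h(0) = -6, h′(0) = 24.

f: a_k = 0, -3, 0, 1/2, 0, -1/40, 0, …
Substitute x→r, Dx→(1/r')Dx; clear ⇒ L₀.
Differentiate: ansatz ord ≤ ord L₀ ⇒ L.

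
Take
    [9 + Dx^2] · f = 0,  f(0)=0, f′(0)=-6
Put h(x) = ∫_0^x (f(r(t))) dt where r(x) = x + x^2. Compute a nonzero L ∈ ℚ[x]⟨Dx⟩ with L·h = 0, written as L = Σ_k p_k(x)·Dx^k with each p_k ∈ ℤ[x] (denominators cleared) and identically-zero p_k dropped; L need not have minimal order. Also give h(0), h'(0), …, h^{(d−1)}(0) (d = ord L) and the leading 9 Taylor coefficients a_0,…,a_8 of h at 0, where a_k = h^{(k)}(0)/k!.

f: a_k = 0, -6, 0, 9, 0, -81/20, 0, 243/280, 0, …
f∘r: x↦r, Dx↦Dx/r' in L_f ⇒ L₀.
∫: right-multiply L₀ by Dx.
L = (9 + 54·x + 108·x^2 + 72·x^3)·Dx - 2·Dx^2 + (1 + 2·x)·Dx^3  (order 3).
h: a_k = 0, 0, -3, -2, 9/4, 27/5, 153/40, -45/28, -11097/2240, …
ICs: h(0) = 0, h′(0) = 0, h′′(0) = -6.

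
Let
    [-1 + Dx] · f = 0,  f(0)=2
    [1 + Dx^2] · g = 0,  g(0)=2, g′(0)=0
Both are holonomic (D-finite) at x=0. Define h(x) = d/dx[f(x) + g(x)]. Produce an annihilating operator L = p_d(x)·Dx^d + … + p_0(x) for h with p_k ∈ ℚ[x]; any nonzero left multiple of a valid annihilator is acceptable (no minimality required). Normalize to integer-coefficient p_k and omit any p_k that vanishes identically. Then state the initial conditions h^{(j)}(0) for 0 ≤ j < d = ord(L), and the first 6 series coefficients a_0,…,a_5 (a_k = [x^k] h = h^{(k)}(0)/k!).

f: a_k = 2, 2, 1, 1/3, 1/12, 1/60, …
g: a_k = 2, 0, -1, 0, 1/12, 0, …
h₀=f+g: left-lcm gives L₀, ord ≤ 3.
Differentiate: ansatz ord ≤ ord L₀ ⇒ L.
L = 1 - Dx + Dx^2 - Dx^3  (order 3).
h: a_k = 2, 0, 1, 2/3, 1/12, 0, …
ICs: h(0) = 2, h′(0) = 0, h′′(0) = 2.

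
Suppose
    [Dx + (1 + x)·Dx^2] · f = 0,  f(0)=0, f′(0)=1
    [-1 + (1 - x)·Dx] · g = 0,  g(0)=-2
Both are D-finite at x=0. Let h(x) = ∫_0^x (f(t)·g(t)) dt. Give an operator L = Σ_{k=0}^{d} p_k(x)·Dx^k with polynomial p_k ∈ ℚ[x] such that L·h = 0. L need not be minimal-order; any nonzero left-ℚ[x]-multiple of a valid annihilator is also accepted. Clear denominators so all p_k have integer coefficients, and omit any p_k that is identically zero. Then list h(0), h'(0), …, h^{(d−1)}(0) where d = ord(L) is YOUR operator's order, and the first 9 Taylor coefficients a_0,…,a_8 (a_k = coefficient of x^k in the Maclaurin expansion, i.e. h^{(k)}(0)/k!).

f: a_k = 0, 1, -1/2, 1/3, -1/4, 1/5, -1/6, 1/7, -1/8, …
g: a_k = -2, -2, -2, -2, -2, -2, -2, -2, -2, …
Sym-product of L_f,L_g gives L₀ (≤ ord 2).
h=∫h₀ ⇒ L = L₀·Dx.
L = Dx + (1 + 3·x)·Dx^2 + (-1 + x^2)·Dx^3  (order 3).
h: a_k = 0, 0, -1, -1/3, -5/12, -7/30, -47/180, -37/210, -319/1680, …
ICs: h(0) = 0, h′(0) = 0, h′′(0) = -2.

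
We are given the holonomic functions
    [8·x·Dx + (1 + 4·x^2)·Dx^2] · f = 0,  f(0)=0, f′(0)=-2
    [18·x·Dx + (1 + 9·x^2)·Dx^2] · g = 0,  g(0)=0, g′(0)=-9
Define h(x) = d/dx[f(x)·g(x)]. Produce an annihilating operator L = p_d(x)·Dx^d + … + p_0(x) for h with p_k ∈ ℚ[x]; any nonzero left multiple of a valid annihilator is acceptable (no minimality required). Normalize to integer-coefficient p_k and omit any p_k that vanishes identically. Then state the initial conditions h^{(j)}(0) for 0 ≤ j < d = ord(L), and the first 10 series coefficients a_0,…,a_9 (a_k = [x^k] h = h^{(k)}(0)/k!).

f: a_k = 0, -2, 0, 8/3, 0, -32/5, 0, 128/7, 0, -512/9, …
g: a_k = 0, -9, 0, 27, 0, -729/5, 0, 6561/7, 0, -6561, …
h₀=f·g: eliminate ⇒ L₀, order ≤ 2·2.
Differentiate: ansatz ord ≤ ord L₀ ⇒ L.
L = (-864·x - 18720·x^3 - 82944·x^5 + 134784·x^7 + 1119744·x^9) + (-52 - 3036·x^2 - 33696·x^4 - 72576·x^6 + 471744·x^8 + 1679616·x^10)·Dx + (-104·x - 2072·x^3 - 11232·x^5 + 13968·x^7 + 269568·x^9 + 559872·x^11)·Dx^2 + (-1 - 26·x^2 - 205·x^4 + 7380·x^8 + 33696·x^10 + 46656·x^12)·Dx^3  (order 3).
h: a_k = 0, 36, 0, -312, 0, 12636/5, 0, -728208/35, 0, 6146092/35, …
ICs: h(0) = 0, h′(0) = 36, h′′(0) = 0.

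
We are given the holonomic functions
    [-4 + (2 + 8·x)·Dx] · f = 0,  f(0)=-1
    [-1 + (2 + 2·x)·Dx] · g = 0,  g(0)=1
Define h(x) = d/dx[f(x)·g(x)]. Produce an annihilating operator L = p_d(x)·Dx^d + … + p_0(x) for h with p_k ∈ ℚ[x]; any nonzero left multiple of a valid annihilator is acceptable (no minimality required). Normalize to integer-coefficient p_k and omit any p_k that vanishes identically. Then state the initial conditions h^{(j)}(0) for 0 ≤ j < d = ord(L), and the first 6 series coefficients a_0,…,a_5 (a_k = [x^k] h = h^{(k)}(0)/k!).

f: a_k = -1, -2, 2, -4, 10, -28, …
g: a_k = 1, 1/2, -1/8, 1/16, -5/128, 7/256, …
Product ⇒ symmetric product L₀, ord ≤ 1.
h₀' ⇒ L via d/dx closure of L₀.
L = -9 + (-10 - 66·x - 120·x^2 - 64·x^3)·Dx  (order 1).
h: a_k = -5/2, 9/4, -135/16, 981/32, -28575/256, 210087/512, …
ICs: h(0) = -5/2.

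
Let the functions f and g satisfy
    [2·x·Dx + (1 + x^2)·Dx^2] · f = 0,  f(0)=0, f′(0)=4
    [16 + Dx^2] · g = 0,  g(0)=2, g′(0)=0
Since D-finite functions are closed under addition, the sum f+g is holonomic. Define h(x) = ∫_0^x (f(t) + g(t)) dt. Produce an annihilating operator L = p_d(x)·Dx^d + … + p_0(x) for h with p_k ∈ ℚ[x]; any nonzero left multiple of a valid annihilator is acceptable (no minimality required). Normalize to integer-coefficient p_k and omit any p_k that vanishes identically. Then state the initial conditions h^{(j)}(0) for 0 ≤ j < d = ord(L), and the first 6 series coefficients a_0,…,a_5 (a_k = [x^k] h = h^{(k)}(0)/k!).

f: a_k = 0, 4, 0, -4/3, 0, 4/5, …
g: a_k = 2, 0, -16, 0, 64/3, 0, …
Sum ⇒ L₀ = lclm(L_f,L_g) in ℚ(x)⟨Dx⟩.
h=∫h₀ ⇒ L = L₀·Dx.
L = (64·x + 704·x^3 + 256·x^5)·Dx^2 + (112 + 416·x^2 + 432·x^4 + 128·x^6)·Dx^3 + (4·x + 44·x^3 + 16·x^5)·Dx^4 + (7 + 26·x^2 + 27·x^4 + 8·x^6)·Dx^5  (order 5).
h: a_k = 0, 2, 2, -16/3, -1/3, 64/15, …
ICs: h(0) = 0, h′(0) = 2, h′′(0) = 4, h′′′(0) = -32, h′′′′(0) = -8.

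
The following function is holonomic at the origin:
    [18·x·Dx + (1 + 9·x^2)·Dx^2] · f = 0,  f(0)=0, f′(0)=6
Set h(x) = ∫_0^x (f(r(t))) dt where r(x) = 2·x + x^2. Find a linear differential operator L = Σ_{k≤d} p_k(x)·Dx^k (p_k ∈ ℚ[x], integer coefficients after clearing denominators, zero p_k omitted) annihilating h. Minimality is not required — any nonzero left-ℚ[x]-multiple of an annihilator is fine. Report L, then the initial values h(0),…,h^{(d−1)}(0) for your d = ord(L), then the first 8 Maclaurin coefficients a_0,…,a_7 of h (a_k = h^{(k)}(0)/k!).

f: a_k = 0, 6, 0, -18, 0, 486/5, 0, -4374/7, …
L₀ from L_f via x↦r, Dx↦r'^{-1}Dx.
Integrate: L := L₀·Dx.
L = (-1 + 72·x + 144·x^2 + 108·x^3 + 27·x^4)·Dx^2 + (1 + x + 36·x^2 + 72·x^3 + 45·x^4 + 9·x^5)·Dx^3  (order 3).
h: a_k = 0, 0, 6, 2, -36, -216/5, 2502/5, 7758/7, …
ICs: h(0) = 0, h′(0) = 0, h′′(0) = 12.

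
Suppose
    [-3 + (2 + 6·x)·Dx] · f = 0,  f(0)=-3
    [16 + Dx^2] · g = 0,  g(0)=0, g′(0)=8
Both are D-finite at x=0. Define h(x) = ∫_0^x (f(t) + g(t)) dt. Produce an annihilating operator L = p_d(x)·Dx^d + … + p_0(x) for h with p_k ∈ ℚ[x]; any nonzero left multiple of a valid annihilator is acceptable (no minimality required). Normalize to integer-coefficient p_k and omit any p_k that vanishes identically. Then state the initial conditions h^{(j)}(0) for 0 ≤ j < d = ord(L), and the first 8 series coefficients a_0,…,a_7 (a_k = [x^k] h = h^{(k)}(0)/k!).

f: a_k = -3, -9/2, 27/8, -81/16, 1215/128, -5103/256, 45927/1024, -216513/2048, …
g: a_k = 0, 8, 0, -64/3, 0, 256/15, 0, -2048/315, …
L₀ := lclm(L_f,L_g); ord L₀ ≤ 1+2.
Integrate: L := L₀·Dx.
L = (-4368 - 18432·x - 27648·x^2)·Dx + (1760 + 17568·x + 55296·x^2 + 55296·x^3)·Dx^2 + (-273 - 1152·x - 1728·x^2)·Dx^3 + (110 + 1098·x + 3456·x^2 + 3456·x^3)·Dx^4  (order 4).
h: a_k = 0, -3, 7/4, 9/8, -1267/192, 243/128, -11009/23040, 6561/1024, …
ICs: h(0) = 0, h′(0) = -3, h′′(0) = 7/2, h′′′(0) = 27/4.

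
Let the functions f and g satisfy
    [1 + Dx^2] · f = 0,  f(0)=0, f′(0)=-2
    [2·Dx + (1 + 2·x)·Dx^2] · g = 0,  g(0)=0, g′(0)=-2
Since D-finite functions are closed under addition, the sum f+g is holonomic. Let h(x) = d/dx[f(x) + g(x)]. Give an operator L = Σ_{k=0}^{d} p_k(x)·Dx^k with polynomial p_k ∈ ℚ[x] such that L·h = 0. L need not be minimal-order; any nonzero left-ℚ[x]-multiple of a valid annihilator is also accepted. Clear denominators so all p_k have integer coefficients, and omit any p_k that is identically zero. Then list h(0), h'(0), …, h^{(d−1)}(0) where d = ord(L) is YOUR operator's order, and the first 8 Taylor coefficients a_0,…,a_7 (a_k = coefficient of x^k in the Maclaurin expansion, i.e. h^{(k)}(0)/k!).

f: a_k = 0, -2, 0, 1/3, 0, -1/60, 0, 1/2520, …
g: a_k = 0, -2, 2, -8/3, 4, -32/5, 32/3, -128/7, …
L₀ := lclm(L_f,L_g); ord L₀ ≤ 2+2.
Differentiate: ansatz ord ≤ ord L₀ ⇒ L.
L = (50 + 8·x + 8·x^2) + (9 + 22·x + 12·x^2 + 8·x^3)·Dx + (50 + 8·x + 8·x^2)·Dx^2 + (9 + 22·x + 12·x^2 + 8·x^3)·Dx^3  (order 3).
h: a_k = -4, 4, -7, 16, -385/12, 64, -46079/360, 256, …
ICs: h(0) = -4, h′(0) = 4, h′′(0) = -14.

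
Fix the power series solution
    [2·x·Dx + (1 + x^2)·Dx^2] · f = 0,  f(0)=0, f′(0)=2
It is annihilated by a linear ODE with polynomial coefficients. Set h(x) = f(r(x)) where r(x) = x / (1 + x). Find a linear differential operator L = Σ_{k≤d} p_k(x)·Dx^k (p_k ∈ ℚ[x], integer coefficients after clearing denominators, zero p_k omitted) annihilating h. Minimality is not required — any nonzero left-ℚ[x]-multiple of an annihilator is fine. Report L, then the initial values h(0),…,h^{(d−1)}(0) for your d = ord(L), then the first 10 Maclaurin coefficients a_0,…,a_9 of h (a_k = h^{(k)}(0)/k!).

f: a_k = 0, 2, 0, -2/3, 0, 2/5, 0, -2/7, 0, 2/9, …
h₀=f(r): pull back L_f along r ⇒ L₀.
L = (2 + 4·x)·Dx + (1 + 2·x + 2·x^2)·Dx^2  (order 2).
h: a_k = 0, 2, -2, 4/3, 0, -8/5, 8/3, -16/7, 0, 32/9, …
ICs: h(0) = 0, h′(0) = 2.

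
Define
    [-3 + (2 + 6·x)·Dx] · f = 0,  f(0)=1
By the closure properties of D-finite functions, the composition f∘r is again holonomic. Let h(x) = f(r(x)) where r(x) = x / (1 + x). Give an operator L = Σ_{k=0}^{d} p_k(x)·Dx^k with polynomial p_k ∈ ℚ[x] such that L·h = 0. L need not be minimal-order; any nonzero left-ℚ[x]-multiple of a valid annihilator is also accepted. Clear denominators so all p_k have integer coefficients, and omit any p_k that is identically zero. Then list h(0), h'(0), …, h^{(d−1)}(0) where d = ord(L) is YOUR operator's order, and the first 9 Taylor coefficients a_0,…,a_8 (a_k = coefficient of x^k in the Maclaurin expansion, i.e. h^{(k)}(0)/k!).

f: a_k = 1, 3/2, -9/8, 27/16, -405/128, 1701/256, -15309/1024, 72171/2048, -2814669/32768, …
h₀=f(r): pull back L_f along r ⇒ L₀.
L = -3 + (2 + 10·x + 8·x^2)·Dx  (order 1).
h: a_k = 1, 3/2, -21/8, 87/16, -1677/128, 9069/256, -106305/1024, 658335/2048, -33903165/32768, …
ICs: h(0) = 1.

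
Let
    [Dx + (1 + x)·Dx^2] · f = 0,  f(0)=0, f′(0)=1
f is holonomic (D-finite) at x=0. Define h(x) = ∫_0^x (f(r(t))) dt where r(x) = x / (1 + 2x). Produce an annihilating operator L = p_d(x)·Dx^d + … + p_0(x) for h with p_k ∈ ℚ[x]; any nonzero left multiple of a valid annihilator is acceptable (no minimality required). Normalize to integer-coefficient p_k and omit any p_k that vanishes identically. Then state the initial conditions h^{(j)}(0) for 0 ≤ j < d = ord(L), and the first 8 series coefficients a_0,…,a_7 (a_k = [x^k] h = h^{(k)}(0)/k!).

L = (5 + 12·x)·Dx^2 + (1 + 5·x + 6·x^2)·Dx^3  (order 3).
h: a_k = 0, 0, 1/2, -5/6, 19/12, -13/4, 211/30, -95/6, …
ICs: h(0) = 0, h′(0) = 0, h′′(0) = 1.

f: a_k = 0, 1, -1/2, 1/3, -1/4, 1/5, -1/6, 1/7, …
f∘r: x↦r, Dx↦Dx/r' in L_f ⇒ L₀.
Integrate: L := L₀·Dx.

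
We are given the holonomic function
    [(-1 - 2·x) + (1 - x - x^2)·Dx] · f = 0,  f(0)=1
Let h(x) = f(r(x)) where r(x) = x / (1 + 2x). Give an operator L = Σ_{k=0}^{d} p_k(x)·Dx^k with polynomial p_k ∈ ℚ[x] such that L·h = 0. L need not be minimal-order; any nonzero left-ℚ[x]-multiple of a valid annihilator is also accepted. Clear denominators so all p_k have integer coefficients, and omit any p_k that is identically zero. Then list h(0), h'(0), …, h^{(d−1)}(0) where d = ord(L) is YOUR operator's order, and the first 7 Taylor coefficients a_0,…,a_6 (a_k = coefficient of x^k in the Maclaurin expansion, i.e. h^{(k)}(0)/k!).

L = (-1 - 4·x) + (1 + 5·x + 7·x^2 + 2·x^3)·Dx  (order 1).
h: a_k = 1, 1, 0, -1, 3, -8, 21, …
ICs: h(0) = 1.

f: a_k = 1, 1, 2, 3, 5, 8, 13, …
L₀ from L_f via x↦r, Dx↦r'^{-1}Dx.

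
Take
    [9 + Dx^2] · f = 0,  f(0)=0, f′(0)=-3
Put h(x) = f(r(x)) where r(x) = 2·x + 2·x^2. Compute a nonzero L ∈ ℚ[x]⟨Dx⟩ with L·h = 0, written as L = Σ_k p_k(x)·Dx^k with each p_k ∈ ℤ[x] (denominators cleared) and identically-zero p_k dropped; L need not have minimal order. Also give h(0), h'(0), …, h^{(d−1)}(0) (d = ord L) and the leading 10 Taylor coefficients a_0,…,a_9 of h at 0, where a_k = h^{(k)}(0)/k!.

f: a_k = 0, -3, 0, 9/2, 0, -81/40, 0, 243/560, 0, -243/4480, …
Change of var in L_f (x↦r) gives L₀.
L = (36 + 216·x + 432·x^2 + 288·x^3) - 2·Dx + (1 + 2·x)·Dx^2  (order 2).
h: a_k = 0, -6, -6, 36, 108, 216/5, -288, -20736/35, -1296/5, 28512/35, …
ICs: h(0) = 0, h′(0) = -6.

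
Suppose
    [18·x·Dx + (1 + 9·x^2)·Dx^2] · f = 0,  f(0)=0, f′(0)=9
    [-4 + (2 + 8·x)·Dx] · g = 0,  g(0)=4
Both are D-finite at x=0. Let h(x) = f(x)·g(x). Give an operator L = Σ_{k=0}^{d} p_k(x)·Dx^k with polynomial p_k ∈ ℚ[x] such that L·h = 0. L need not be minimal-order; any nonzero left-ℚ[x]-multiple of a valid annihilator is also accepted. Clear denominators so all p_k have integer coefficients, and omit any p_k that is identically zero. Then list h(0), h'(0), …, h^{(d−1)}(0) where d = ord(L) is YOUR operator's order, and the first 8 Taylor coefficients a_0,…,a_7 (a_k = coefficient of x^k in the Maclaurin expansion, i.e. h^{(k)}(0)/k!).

L = (12 - 36·x - 36·x^2) + (-4 + 2·x + 108·x^2 + 144·x^3)·Dx + (1 + 8·x + 25·x^2 + 72·x^3 + 144·x^4)·Dx^2  (order 2).
h: a_k = 0, 36, 72, -180, -72, 2196/5, 8712/5, -240084/35, …
ICs: h(0) = 0, h′(0) = 36.

f: a_k = 0, 9, 0, -27, 0, 729/5, 0, -6561/7, …
g: a_k = 4, 8, -8, 16, -40, 112, -336, 1056, …
Sym-product of L_f,L_g gives L₀ (≤ ord 2).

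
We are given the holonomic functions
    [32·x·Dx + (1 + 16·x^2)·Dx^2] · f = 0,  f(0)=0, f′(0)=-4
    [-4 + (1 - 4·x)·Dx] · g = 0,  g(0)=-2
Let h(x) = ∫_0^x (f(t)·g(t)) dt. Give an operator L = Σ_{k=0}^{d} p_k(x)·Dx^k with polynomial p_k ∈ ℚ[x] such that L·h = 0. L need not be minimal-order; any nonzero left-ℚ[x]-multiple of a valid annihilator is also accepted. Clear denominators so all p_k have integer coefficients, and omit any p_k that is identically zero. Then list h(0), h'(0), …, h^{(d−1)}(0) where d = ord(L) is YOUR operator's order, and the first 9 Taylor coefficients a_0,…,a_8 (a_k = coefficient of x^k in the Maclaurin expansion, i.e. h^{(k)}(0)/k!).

L = 128·x·Dx + (8 - 32·x + 256·x^2)·Dx^2 + (-1 + 4·x - 16·x^2 + 64·x^3)·Dx^3  (order 3).
h: a_k = 0, 0, 4, 32/3, 64/3, 1024/15, 13312/45, 106496/105, 311296/105, …
ICs: h(0) = 0, h′(0) = 0, h′′(0) = 8.

f: a_k = 0, -4, 0, 64/3, 0, -1024/5, 0, 16384/7, 0, …
g: a_k = -2, -8, -32, -128, -512, -2048, -8192, -32768, -131072, …
L₀ := L_f ⊗_s L_g (sym. prod.), ord ≤ 2.
h=∫₀ˣh₀: take L = L₀·Dx.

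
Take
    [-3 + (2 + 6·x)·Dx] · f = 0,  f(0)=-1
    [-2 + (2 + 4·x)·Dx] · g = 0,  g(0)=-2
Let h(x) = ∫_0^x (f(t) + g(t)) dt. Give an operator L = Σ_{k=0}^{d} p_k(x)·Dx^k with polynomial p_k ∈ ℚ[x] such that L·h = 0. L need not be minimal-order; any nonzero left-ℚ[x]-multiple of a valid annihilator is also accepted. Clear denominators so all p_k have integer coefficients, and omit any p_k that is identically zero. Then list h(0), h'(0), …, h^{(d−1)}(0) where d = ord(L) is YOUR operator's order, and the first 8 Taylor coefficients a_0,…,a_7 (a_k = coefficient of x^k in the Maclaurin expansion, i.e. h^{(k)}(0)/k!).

L = -3·Dx + (5 + 12·x)·Dx^2 + (2 + 10·x + 12·x^2)·Dx^3  (order 3).
h: a_k = 0, -3, -7/4, 17/24, -43/64, 113/128, -2149/1536, 2571/1024, …
ICs: h(0) = 0, h′(0) = -3, h′′(0) = -7/2.

f: a_k = -1, -3/2, 9/8, -27/16, 405/128, -1701/256, 15309/1024, -72171/2048, …
g: a_k = -2, -2, 1, -1, 5/4, -7/4, 21/8, -33/8, …
f+g: L₀ = lclm(L_f,L_g), ord ≤ 1+1.
∫: right-multiply L₀ by Dx.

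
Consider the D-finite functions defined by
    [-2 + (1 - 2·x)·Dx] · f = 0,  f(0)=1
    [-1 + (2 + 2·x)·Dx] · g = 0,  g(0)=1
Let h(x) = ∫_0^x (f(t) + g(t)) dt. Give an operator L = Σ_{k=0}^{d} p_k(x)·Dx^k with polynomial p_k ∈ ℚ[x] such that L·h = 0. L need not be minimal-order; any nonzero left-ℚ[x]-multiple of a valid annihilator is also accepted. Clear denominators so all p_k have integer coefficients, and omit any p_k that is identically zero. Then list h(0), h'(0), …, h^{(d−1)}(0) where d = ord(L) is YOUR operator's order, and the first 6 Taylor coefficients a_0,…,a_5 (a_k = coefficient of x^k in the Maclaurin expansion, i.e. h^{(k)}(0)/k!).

f: a_k = 1, 2, 4, 8, 16, 32, …
g: a_k = 1, 1/2, -1/8, 1/16, -5/128, 7/256, …
f+g: L₀ = lclm(L_f,L_g), ord ≤ 1+1.
h=∫h₀ ⇒ L = L₀·Dx.
L = (-6 - 4·x)·Dx + (11 + 20·x + 12·x^2)·Dx^2 + (-2 - 2·x + 8·x^2 + 8·x^3)·Dx^3  (order 3).
h: a_k = 0, 2, 5/4, 31/24, 129/64, 2043/640, …
ICs: h(0) = 0, h′(0) = 2, h′′(0) = 5/2.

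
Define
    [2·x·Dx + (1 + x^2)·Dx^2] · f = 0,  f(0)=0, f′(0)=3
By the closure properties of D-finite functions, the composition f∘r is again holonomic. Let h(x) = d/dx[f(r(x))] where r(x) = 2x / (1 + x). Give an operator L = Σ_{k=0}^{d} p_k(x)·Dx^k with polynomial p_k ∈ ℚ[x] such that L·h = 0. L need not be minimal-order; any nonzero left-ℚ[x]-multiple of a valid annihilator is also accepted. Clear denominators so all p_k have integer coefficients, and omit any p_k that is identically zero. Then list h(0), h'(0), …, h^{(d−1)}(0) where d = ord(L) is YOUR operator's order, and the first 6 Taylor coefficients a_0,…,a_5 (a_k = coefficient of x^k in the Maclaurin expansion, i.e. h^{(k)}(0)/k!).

f: a_k = 0, 3, 0, -1, 0, 3/5, …
L₀ from L_f via x↦r, Dx↦r'^{-1}Dx.
Derive L from L₀ (diff closure).
L = (2 + 10·x) + (1 + 2·x + 5·x^2)·Dx  (order 1).
h: a_k = 6, -12, -6, 72, -114, -132, …
ICs: h(0) = 6.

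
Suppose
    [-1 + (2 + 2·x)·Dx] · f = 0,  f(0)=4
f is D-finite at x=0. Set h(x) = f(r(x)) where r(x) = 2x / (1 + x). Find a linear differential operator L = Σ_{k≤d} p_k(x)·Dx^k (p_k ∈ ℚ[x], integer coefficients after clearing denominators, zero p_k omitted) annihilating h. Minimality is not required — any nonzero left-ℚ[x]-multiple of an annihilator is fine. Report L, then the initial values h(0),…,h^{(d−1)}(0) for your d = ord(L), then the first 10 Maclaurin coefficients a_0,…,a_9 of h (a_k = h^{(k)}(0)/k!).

L = -1 + (1 + 4·x + 3·x^2)·Dx  (order 1).
h: a_k = 4, 4, -6, 10, -37/2, 75/2, -327/4, 753/4, -14445/32, 35699/32, …
ICs: h(0) = 4.

f: a_k = 4, 2, -1/2, 1/4, -5/32, 7/64, -21/256, 33/512, -429/8192, 715/16384, …
L₀ from L_f via x↦r, Dx↦r'^{-1}Dx.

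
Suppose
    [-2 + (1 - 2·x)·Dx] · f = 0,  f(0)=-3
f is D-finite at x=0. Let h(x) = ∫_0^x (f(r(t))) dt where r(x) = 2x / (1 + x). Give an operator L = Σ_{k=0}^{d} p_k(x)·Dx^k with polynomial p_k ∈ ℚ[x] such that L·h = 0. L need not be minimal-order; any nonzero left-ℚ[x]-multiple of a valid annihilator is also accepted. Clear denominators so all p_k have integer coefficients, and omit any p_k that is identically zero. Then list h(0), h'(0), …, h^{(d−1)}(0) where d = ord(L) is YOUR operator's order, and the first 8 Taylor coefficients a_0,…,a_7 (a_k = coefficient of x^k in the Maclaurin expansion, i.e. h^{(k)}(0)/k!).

L = 4·Dx + (-1 + 2·x + 3·x^2)·Dx^2  (order 2).
h: a_k = 0, -3, -6, -12, -27, -324/5, -162, -2916/7, …
ICs: h(0) = 0, h′(0) = -3.

f: a_k = -3, -6, -12, -24, -48, -96, -192, -384, …
Substitute x→r, Dx→(1/r')Dx; clear ⇒ L₀.
h=∫₀ˣh₀: take L = L₀·Dx.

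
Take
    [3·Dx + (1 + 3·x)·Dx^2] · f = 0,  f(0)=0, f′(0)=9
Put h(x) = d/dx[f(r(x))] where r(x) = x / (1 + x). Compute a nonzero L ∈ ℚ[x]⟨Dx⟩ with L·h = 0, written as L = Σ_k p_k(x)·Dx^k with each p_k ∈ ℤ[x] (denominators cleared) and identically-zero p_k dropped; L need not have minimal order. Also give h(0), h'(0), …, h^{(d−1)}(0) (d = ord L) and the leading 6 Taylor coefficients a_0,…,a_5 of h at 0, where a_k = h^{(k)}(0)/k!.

f: a_k = 0, 9, -27/2, 27, -243/4, 729/5, …
L₀ from L_f via x↦r, Dx↦r'^{-1}Dx.
Differentiate: ansatz ord ≤ ord L₀ ⇒ L.
L = (5 + 8·x) + (1 + 5·x + 4·x^2)·Dx  (order 1).
h: a_k = 9, -45, 189, -765, 3069, -12285, …
ICs: h(0) = 9.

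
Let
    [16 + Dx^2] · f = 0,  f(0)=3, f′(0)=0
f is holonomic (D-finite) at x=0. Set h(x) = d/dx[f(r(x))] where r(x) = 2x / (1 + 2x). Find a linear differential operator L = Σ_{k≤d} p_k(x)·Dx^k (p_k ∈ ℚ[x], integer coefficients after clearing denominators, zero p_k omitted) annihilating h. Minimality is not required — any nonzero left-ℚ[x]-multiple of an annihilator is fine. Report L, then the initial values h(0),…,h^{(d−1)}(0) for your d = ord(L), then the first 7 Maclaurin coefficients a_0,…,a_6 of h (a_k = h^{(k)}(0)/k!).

f: a_k = 3, 0, -24, 0, 32, 0, -256/15, …
Substitute x→r, Dx→(1/r')Dx; clear ⇒ L₀.
h₀' ⇒ L via d/dx closure of L₀.
L = (88 + 96·x + 96·x^2) + (12 + 72·x + 144·x^2 + 96·x^3)·Dx + (1 + 8·x + 24·x^2 + 32·x^3 + 16·x^4)·Dx^2  (order 2).
h: a_k = 0, -192, 1152, -2560, -5120, 351232/5, -1763328/5, …
ICs: h(0) = 0, h′(0) = -192.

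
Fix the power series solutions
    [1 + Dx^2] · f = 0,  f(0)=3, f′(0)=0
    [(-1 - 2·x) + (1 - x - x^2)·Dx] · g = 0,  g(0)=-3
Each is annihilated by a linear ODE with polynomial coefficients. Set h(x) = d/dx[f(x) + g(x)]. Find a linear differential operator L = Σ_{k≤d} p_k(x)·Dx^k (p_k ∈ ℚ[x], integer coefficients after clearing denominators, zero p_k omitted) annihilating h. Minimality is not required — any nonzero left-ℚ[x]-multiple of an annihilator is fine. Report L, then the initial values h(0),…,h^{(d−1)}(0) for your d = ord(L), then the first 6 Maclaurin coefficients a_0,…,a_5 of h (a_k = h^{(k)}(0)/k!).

L = (124 + 358·x + 470·x^2 + 230·x^3 + 130·x^4 + 18·x^5 + 6·x^6) + (-19 - 29·x + 36·x^2 + 55·x^3 + 50·x^4 + 27·x^5 + 7·x^6 + 2·x^7)·Dx + (124 + 358·x + 470·x^2 + 230·x^3 + 130·x^4 + 18·x^5 + 6·x^6)·Dx^2 + (-19 - 29·x + 36·x^2 + 55·x^3 + 50·x^4 + 27·x^5 + 7·x^6 + 2·x^7)·Dx^3  (order 3).
h: a_k = -3, -15, -27, -119/2, -120, -9361/40, …
ICs: h(0) = -3, h′(0) = -15, h′′(0) = -54.

f: a_k = 3, 0, -3/2, 0, 1/8, 0, …
g: a_k = -3, -3, -6, -9, -15, -24, …
Weyl lclm of L_f,L_g ⇒ L₀ (ord ≤ 3).
h₀' ⇒ L via d/dx closure of L₀.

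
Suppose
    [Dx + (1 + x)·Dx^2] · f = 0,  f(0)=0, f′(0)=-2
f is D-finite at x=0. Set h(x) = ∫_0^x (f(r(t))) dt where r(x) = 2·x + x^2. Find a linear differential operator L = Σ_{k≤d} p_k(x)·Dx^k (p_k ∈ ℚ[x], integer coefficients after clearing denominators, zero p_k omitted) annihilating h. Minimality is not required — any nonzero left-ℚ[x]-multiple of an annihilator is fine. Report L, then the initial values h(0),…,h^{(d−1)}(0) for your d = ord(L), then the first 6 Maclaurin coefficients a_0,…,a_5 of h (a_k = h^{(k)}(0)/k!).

f: a_k = 0, -2, 1, -2/3, 1/2, -2/5, …
Change of var in L_f (x↦r) gives L₀.
Integrate: L := L₀·Dx.
L = Dx^2 + (1 + x)·Dx^3  (order 3).
h: a_k = 0, 0, -2, 2/3, -1/3, 1/5, …
ICs: h(0) = 0, h′(0) = 0, h′′(0) = -4.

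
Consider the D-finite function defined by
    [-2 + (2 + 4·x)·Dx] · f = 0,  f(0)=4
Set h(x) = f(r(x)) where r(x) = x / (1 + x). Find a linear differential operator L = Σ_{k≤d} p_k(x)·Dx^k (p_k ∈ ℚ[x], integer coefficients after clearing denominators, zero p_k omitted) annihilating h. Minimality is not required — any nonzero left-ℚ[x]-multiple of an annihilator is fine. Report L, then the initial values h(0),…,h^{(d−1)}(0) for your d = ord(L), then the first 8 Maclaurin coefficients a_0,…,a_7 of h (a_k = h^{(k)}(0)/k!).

L = -1 + (1 + 4·x + 3·x^2)·Dx  (order 1).
h: a_k = 4, 4, -6, 10, -37/2, 75/2, -327/4, 753/4, …
ICs: h(0) = 4.

f: a_k = 4, 4, -2, 2, -5/2, 7/2, -21/4, 33/4, …
f∘r: x↦r, Dx↦Dx/r' in L_f ⇒ L₀.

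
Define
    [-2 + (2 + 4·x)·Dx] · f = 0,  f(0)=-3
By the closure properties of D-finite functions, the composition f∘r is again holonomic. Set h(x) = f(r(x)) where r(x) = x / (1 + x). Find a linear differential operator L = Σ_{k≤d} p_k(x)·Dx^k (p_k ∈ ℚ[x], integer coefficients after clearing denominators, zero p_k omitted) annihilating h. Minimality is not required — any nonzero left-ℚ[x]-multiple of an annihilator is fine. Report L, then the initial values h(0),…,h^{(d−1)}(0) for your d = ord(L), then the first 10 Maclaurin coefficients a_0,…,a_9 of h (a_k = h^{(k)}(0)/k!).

f: a_k = -3, -3, 3/2, -3/2, 15/8, -21/8, 63/16, -99/16, 1287/128, -2145/128, …
L₀ from L_f via x↦r, Dx↦r'^{-1}Dx.
L = -1 + (1 + 4·x + 3·x^2)·Dx  (order 1).
h: a_k = -3, -3, 9/2, -15/2, 111/8, -225/8, 981/16, -2259/16, 43335/128, -107097/128, …
ICs: h(0) = -3.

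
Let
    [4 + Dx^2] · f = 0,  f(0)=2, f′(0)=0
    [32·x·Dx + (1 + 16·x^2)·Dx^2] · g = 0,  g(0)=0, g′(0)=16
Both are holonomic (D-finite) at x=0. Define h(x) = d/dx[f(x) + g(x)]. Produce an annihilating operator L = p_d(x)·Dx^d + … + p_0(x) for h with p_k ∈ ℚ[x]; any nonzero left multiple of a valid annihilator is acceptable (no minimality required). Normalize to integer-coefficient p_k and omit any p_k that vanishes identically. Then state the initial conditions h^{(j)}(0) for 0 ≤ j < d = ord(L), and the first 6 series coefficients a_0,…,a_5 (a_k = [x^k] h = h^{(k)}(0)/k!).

L = (-6016·x + 102400·x^3 + 32768·x^5) + (-28 + 1216·x^2 + 27648·x^4 + 16384·x^6)·Dx + (-1504·x + 25600·x^3 + 8192·x^5)·Dx^2 + (-7 + 304·x^2 + 6912·x^4 + 4096·x^6)·Dx^3  (order 3).
h: a_k = 16, -8, -256, 16/3, 4096, -16/15, …
ICs: h(0) = 16, h′(0) = -8, h′′(0) = -512.

f: a_k = 2, 0, -4, 0, 4/3, 0, …
g: a_k = 0, 16, 0, -256/3, 0, 4096/5, …
L₀ := lclm(L_f,L_g); ord L₀ ≤ 2+2.
h₀' ⇒ L via d/dx closure of L₀.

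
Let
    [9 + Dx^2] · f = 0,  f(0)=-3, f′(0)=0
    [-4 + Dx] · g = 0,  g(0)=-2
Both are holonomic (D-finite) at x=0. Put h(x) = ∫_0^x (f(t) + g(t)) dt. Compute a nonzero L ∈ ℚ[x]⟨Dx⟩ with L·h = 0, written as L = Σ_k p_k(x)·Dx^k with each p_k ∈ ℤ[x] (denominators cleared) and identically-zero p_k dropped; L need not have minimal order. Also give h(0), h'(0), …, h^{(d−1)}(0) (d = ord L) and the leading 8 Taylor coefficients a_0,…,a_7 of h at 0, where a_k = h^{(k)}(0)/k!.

f: a_k = -3, 0, 27/2, 0, -81/8, 0, 243/80, 0, …
g: a_k = -2, -8, -16, -64/3, -64/3, -256/15, -512/45, -2048/315, …
Sum ⇒ L₀ = lclm(L_f,L_g) in ℚ(x)⟨Dx⟩.
h=∫₀ˣh₀: take L = L₀·Dx.
L = -36·Dx + 9·Dx^2 - 4·Dx^3 + Dx^4  (order 4).
h: a_k = 0, -5, -4, -5/6, -16/3, -151/24, -128/45, -1201/1008, …
ICs: h(0) = 0, h′(0) = -5, h′′(0) = -8, h′′′(0) = -5.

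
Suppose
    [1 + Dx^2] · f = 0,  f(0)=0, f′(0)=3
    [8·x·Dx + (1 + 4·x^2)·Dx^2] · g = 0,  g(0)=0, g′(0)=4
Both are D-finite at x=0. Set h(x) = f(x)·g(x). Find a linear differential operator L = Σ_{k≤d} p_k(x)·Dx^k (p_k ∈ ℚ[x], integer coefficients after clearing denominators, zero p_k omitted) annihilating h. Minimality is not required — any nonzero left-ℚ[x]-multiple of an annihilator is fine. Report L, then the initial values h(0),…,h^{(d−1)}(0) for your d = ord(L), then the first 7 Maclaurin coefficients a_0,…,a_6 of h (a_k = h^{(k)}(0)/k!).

f: a_k = 0, 3, 0, -1/2, 0, 1/40, 0, …
g: a_k = 0, 4, 0, -16/3, 0, 64/5, 0, …
Product ⇒ symmetric product L₀, ord ≤ 4.
L = (85 + 944·x^2 + 416·x^4 + 256·x^6 + 256·x^8) + (144·x + 704·x^3 + 768·x^5 + 1024·x^7)·Dx + (90 + 992·x^2 + 576·x^4 + 512·x^6 + 512·x^8)·Dx^2 + (144·x + 704·x^3 + 768·x^5 + 1024·x^7)·Dx^3 + (5 + 48·x^2 + 160·x^4 + 256·x^6 + 256·x^8)·Dx^4  (order 4).
h: a_k = 0, 0, 12, 0, -18, 0, 247/6, …
ICs: h(0) = 0, h′(0) = 0, h′′(0) = 24, h′′′(0) = 0.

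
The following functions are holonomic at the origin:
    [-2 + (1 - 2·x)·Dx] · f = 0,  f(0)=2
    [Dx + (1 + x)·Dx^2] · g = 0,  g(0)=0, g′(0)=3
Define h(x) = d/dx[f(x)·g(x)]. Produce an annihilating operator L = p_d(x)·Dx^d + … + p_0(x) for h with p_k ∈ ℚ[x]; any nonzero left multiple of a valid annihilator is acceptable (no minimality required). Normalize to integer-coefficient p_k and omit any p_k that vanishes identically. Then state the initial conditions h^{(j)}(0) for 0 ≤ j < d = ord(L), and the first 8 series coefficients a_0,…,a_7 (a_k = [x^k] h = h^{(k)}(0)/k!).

L = 8 + (4 + 10·x)·Dx + (-1 + x + 2·x^2)·Dx^2  (order 2).
h: a_k = 6, 18, 60, 154, 391, 4662/5, 10908/5, 174318/35, …
ICs: h(0) = 6, h′(0) = 18.

f: a_k = 2, 4, 8, 16, 32, 64, 128, 256, …
g: a_k = 0, 3, -3/2, 1, -3/4, 3/5, -1/2, 3/7, …
L₀ := L_f ⊗_s L_g (sym. prod.), ord ≤ 2.
h₀' ⇒ L via d/dx closure of L₀.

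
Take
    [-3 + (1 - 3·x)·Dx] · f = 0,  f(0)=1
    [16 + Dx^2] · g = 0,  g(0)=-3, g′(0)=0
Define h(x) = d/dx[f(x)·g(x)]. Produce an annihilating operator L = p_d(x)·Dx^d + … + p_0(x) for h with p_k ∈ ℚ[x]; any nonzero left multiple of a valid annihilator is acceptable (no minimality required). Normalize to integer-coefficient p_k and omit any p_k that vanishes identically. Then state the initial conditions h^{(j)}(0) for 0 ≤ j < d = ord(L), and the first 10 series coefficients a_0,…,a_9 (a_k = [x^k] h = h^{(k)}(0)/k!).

f: a_k = 1, 3, 9, 27, 81, 243, 729, 2187, 6561, 19683, …
g: a_k = -3, 0, 24, 0, -32, 0, 256/15, 0, -512/105, 0, …
L₀ := L_f ⊗_s L_g (sym. prod.), ord ≤ 2.
Differentiate: ansatz ord ≤ ord L₀ ⇒ L.
L = (-2 - 96·x + 144·x^2) + (-6 + 18·x)·Dx + (1 - 6·x + 9·x^2)·Dx^2  (order 2).
h: a_k = -9, -6, -27, -236, -885, -15418/5, -53963/5, -3889432/105, -4375611/35, -393796798/945, …
ICs: h(0) = -9, h′(0) = -6.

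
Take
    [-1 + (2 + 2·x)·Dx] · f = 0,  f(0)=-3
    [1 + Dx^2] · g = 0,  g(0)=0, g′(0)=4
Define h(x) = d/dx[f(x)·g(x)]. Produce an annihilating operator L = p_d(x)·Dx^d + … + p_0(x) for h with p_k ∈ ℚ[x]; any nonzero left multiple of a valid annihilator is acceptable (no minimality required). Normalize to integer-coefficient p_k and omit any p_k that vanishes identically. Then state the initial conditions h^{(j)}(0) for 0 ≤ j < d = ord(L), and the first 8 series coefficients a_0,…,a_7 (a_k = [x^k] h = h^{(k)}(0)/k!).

f: a_k = -3, -3/2, 3/8, -3/16, 15/128, -21/256, 63/1024, -99/2048, …
g: a_k = 0, 4, 0, -2/3, 0, 1/30, 0, -1/1260, …
Product ⇒ symmetric product L₀, ord ≤ 2.
Differentiate: ansatz ord ≤ ord L₀ ⇒ L.
L = (53 + 144·x + 136·x^2 + 64·x^3 + 16·x^4) + (-4 - 36·x - 48·x^2 - 16·x^3)·Dx + (28 + 88·x + 108·x^2 + 64·x^3 + 16·x^4)·Dx^2  (order 2).
h: a_k = -12, -12, 21/2, 1, 19/32, -243/160, 983/768, -7727/6720, …
ICs: h(0) = -12, h′(0) = -12.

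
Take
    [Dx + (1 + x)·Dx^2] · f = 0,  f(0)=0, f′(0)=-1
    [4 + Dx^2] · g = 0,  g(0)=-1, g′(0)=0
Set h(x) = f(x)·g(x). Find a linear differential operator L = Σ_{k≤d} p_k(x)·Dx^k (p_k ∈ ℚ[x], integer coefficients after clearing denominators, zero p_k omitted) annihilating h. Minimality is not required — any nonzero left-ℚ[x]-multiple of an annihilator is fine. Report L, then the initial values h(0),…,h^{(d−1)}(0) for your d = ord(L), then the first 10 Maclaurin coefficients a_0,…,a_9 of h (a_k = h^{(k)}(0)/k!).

f: a_k = 0, -1, 1/2, -1/3, 1/4, -1/5, 1/6, -1/7, 1/8, -1/9, …
g: a_k = -1, 0, 2, 0, -2/3, 0, 4/45, 0, -2/315, 0, …
h₀=f·g: eliminate ⇒ L₀, order ≤ 2·2.
L = (168 + 864·x + 1456·x^2 + 1024·x^3 + 256·x^4) + (112 + 368·x + 384·x^2 + 128·x^3)·Dx + (102 + 464·x + 744·x^2 + 512·x^3 + 128·x^4)·Dx^2 + (28 + 92·x + 96·x^2 + 32·x^3)·Dx^3 + (15 + 62·x + 95·x^2 + 64·x^3 + 16·x^4)·Dx^4  (order 4).
h: a_k = 0, 1, -1/2, -5/3, 3/4, 1/5, 0, -13/105, 31/360, -61/945, …
ICs: h(0) = 0, h′(0) = 1, h′′(0) = -1, h′′′(0) = -10.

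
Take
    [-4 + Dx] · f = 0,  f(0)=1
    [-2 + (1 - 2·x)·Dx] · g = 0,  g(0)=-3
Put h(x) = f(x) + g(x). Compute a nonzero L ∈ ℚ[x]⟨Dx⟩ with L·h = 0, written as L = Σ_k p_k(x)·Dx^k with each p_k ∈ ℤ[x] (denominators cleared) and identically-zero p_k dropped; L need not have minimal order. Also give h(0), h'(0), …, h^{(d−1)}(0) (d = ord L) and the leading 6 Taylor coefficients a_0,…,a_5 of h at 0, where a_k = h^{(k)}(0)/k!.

f: a_k = 1, 4, 8, 32/3, 32/3, 128/15, …
g: a_k = -3, -6, -12, -24, -48, -96, …
Weyl lclm of L_f,L_g ⇒ L₀ (ord ≤ 2).
L = 32·x + (4 - 32·x + 32·x^2)·Dx + (-1 + 6·x - 8·x^2)·Dx^2  (order 2).
h: a_k = -2, -2, -4, -40/3, -112/3, -1312/15, …
ICs: h(0) = -2, h′(0) = -2.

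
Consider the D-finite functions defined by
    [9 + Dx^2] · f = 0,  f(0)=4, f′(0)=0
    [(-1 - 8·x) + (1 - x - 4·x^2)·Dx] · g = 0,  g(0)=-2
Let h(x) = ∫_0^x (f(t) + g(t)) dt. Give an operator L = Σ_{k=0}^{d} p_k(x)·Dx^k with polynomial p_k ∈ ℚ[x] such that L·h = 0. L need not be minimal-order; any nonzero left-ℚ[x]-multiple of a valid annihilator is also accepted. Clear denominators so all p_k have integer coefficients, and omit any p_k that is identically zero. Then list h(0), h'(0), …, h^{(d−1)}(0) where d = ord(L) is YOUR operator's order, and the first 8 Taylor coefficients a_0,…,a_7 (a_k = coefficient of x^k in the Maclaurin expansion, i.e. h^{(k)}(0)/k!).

f: a_k = 4, 0, -18, 0, 27/2, 0, -81/20, 0, …
g: a_k = -2, -2, -10, -18, -58, -130, -362, -882, …
L₀ := lclm(L_f,L_g); ord L₀ ≤ 2+1.
h=∫₀ˣh₀: take L = L₀·Dx.
L = (-567 - 4806·x - 3321·x^2 - 9936·x^3 - 6480·x^4 - 10368·x^5)·Dx + (171 - 117·x - 441·x^2 + 135·x^3 - 540·x^4 - 3888·x^5 - 5184·x^6)·Dx^2 + (-63 - 534·x - 369·x^2 - 1104·x^3 - 720·x^4 - 1152·x^5)·Dx^3 + (19 - 13·x - 49·x^2 + 15·x^3 - 60·x^4 - 432·x^5 - 576·x^6)·Dx^4  (order 4).
h: a_k = 0, 2, -1, -28/3, -9/2, -89/10, -65/3, -7321/140, …
ICs: h(0) = 0, h′(0) = 2, h′′(0) = -2, h′′′(0) = -56.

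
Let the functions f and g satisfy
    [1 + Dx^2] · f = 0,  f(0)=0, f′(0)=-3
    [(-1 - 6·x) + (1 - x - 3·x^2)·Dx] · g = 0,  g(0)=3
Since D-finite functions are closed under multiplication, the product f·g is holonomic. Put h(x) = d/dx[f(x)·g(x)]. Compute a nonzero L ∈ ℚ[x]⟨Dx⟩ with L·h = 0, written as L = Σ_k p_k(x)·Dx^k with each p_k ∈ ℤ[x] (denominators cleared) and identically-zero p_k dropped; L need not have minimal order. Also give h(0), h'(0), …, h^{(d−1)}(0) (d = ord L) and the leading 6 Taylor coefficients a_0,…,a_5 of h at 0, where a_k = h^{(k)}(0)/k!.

L = (83 - 2·x - 5·x^2 + 6·x^3 + 9·x^4) + (16 + 98·x + 18·x^2 + 36·x^3)·Dx + (-5 + 4·x + 13·x^2 + 6·x^3 + 9·x^4)·Dx^2  (order 2).
h: a_k = -9, -18, -207/2, -246, -6603/8, -41949/20, …
ICs: h(0) = -9, h′(0) = -18.

f: a_k = 0, -3, 0, 1/2, 0, -1/40, …
g: a_k = 3, 3, 12, 21, 57, 120, …
Sym-product of L_f,L_g gives L₀ (≤ ord 2).
Differentiate: ansatz ord ≤ ord L₀ ⇒ L.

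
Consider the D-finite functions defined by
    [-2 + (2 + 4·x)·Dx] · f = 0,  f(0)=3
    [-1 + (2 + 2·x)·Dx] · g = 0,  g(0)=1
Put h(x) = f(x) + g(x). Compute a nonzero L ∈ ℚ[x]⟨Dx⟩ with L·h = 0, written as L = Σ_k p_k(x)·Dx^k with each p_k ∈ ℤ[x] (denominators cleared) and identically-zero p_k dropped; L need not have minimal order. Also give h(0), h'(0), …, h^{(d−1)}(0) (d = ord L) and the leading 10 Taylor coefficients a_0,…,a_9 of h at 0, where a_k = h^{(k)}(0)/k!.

L = -1 + (3 + 4·x)·Dx + (2 + 6·x + 4·x^2)·Dx^2  (order 2).
h: a_k = 4, 7/2, -13/8, 25/16, -245/128, 679/256, -4053/1024, 12705/2048, -329901/32768, 1098955/65536, …
ICs: h(0) = 4, h′(0) = 7/2.

f: a_k = 3, 3, -3/2, 3/2, -15/8, 21/8, -63/16, 99/16, -1287/128, 2145/128, …
g: a_k = 1, 1/2, -1/8, 1/16, -5/128, 7/256, -21/1024, 33/2048, -429/32768, 715/65536, …
Weyl lclm of L_f,L_g ⇒ L₀ (ord ≤ 2).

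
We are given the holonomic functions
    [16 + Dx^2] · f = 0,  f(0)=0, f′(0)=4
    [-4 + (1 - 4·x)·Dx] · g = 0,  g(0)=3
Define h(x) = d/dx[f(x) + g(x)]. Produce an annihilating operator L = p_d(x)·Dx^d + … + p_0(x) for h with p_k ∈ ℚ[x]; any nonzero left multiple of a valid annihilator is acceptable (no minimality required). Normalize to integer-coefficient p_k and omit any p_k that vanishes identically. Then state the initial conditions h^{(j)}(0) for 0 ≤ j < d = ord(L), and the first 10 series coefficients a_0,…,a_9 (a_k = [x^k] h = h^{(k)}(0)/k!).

L = (1664 - 1024·x + 2048·x^2) + (-112 + 576·x - 768·x^2 + 1024·x^3)·Dx + (104 - 64·x + 128·x^2)·Dx^2 + (-7 + 36·x - 48·x^2 + 64·x^3)·Dx^3  (order 3).
h: a_k = 16, 96, 544, 3072, 46208/3, 73728, 15481856/45, 1572864, 2229536768/315, 31457280, …
ICs: h(0) = 16, h′(0) = 96, h′′(0) = 1088.

f: a_k = 0, 4, 0, -32/3, 0, 128/15, 0, -1024/315, 0, 2048/2835, …
g: a_k = 3, 12, 48, 192, 768, 3072, 12288, 49152, 196608, 786432, …
Sum ⇒ L₀ = lclm(L_f,L_g) in ℚ(x)⟨Dx⟩.
Derive L from L₀ (diff closure).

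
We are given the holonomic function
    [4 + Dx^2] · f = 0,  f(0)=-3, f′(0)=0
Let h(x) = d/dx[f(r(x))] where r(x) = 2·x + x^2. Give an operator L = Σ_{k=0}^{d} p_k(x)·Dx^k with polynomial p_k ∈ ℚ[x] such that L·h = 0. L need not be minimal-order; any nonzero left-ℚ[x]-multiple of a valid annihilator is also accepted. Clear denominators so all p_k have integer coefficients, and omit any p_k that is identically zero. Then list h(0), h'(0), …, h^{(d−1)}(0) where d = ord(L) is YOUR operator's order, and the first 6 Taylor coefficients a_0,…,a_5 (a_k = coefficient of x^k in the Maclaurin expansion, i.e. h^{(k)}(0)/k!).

f: a_k = -3, 0, 6, 0, -2, 0, …
L₀ from L_f via x↦r, Dx↦r'^{-1}Dx.
Differentiate: ansatz ord ≤ ord L₀ ⇒ L.
L = (19 + 64·x + 96·x^2 + 64·x^3 + 16·x^4) + (-3 - 3·x)·Dx + (1 + 2·x + x^2)·Dx^2  (order 2).
h: a_k = 0, 48, 72, -104, -320, -928/5, …
ICs: h(0) = 0, h′(0) = 48.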